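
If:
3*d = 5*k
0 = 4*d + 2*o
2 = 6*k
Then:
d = 5/9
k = 1/3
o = -10/9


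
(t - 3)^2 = t^2 - 6*t + 9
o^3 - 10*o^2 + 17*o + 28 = (o - 7)*(o - 4)*(o + 1)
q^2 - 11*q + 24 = (q - 8)*(q - 3)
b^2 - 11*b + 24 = (b - 8)*(b - 3)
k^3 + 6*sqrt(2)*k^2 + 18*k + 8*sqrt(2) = (k + sqrt(2))^2*(k + 4*sqrt(2))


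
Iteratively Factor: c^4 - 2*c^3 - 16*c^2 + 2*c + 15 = (c + 3)*(c^3 - 5*c^2 - c + 5) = (c - 1)*(c + 3)*(c^2 - 4*c - 5) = (c - 5)*(c - 1)*(c + 3)*(c + 1)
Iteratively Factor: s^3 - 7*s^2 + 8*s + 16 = (s - 4)*(s^2 - 3*s - 4) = (s - 4)^2*(s + 1)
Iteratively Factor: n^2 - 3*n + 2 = (n - 2)*(n - 1)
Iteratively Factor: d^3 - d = (d + 1)*(d^2 - d) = (d - 1)*(d + 1)*(d)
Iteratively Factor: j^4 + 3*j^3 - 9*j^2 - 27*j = (j - 3)*(j^3 + 6*j^2 + 9*j) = (j - 3)*(j + 3)*(j^2 + 3*j) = (j - 3)*(j + 3)^2*(j)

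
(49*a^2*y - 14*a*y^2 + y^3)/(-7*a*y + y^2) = -7*a + y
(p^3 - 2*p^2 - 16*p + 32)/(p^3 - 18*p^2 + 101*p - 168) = (p^3 - 2*p^2 - 16*p + 32)/(p^3 - 18*p^2 + 101*p - 168)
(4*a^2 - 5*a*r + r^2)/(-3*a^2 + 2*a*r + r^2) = (-4*a + r)/(3*a + r)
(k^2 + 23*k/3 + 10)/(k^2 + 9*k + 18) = (k + 5/3)/(k + 3)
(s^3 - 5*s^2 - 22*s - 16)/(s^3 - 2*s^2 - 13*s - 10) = (s - 8)/(s - 5)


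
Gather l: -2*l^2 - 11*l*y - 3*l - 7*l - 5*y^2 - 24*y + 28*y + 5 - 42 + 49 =-2*l^2 + l*(-11*y - 10) - 5*y^2 + 4*y + 12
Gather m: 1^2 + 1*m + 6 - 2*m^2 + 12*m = -2*m^2 + 13*m + 7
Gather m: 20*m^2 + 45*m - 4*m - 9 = 20*m^2 + 41*m - 9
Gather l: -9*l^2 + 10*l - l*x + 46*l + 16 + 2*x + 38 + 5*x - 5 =-9*l^2 + l*(56 - x) + 7*x + 49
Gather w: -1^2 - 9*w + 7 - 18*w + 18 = 24 - 27*w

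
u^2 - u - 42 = (u - 7)*(u + 6)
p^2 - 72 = (p - 6*sqrt(2))*(p + 6*sqrt(2))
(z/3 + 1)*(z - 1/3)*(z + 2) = z^3/3 + 14*z^2/9 + 13*z/9 - 2/3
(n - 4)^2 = n^2 - 8*n + 16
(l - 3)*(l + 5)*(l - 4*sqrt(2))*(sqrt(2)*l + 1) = sqrt(2)*l^4 - 7*l^3 + 2*sqrt(2)*l^3 - 19*sqrt(2)*l^2 - 14*l^2 - 8*sqrt(2)*l + 105*l + 60*sqrt(2)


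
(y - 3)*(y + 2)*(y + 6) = y^3 + 5*y^2 - 12*y - 36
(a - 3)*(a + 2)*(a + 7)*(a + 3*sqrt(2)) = a^4 + 3*sqrt(2)*a^3 + 6*a^3 - 13*a^2 + 18*sqrt(2)*a^2 - 39*sqrt(2)*a - 42*a - 126*sqrt(2)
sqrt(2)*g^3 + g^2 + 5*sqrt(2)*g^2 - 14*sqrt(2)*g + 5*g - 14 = (g - 2)*(g + 7)*(sqrt(2)*g + 1)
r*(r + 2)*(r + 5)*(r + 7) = r^4 + 14*r^3 + 59*r^2 + 70*r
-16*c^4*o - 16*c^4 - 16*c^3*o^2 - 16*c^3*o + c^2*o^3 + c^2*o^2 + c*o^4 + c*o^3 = (-4*c + o)*(c + o)*(4*c + o)*(c*o + c)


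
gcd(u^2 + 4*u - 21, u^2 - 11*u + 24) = u - 3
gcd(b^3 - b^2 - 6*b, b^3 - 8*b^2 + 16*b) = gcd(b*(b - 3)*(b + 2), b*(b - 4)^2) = b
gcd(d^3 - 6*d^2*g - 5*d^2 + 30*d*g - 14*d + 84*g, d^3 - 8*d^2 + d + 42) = d^2 - 5*d - 14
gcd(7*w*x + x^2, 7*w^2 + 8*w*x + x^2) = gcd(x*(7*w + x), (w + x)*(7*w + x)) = 7*w + x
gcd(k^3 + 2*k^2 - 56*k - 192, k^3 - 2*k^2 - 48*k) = k^2 - 2*k - 48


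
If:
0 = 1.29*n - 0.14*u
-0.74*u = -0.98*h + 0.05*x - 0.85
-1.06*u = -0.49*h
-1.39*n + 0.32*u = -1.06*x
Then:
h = -1.32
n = -0.07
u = -0.61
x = 0.10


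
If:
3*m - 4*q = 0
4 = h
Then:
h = 4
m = 4*q/3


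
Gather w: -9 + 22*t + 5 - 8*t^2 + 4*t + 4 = -8*t^2 + 26*t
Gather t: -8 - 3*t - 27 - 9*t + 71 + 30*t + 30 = 18*t + 66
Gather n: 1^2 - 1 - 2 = -2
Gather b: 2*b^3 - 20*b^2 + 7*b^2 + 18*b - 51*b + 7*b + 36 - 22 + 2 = 2*b^3 - 13*b^2 - 26*b + 16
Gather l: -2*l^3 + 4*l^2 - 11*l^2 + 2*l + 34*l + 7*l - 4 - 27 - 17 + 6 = -2*l^3 - 7*l^2 + 43*l - 42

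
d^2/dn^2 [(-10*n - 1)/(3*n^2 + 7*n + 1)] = 2*(-(6*n + 7)^2*(10*n + 1) + (90*n + 73)*(3*n^2 + 7*n + 1))/(3*n^2 + 7*n + 1)^3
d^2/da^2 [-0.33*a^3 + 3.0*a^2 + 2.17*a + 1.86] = 6.0 - 1.98*a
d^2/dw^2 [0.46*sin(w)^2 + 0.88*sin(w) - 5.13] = -0.88*sin(w) + 0.92*cos(2*w)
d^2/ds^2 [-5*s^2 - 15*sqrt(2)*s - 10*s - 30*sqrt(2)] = -10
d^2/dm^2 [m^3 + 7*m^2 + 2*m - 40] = 6*m + 14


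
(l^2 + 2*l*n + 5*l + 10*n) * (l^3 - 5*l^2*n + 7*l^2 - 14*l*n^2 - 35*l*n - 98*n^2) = l^5 - 3*l^4*n + 12*l^4 - 24*l^3*n^2 - 36*l^3*n + 35*l^3 - 28*l^2*n^3 - 288*l^2*n^2 - 105*l^2*n - 336*l*n^3 - 840*l*n^2 - 980*n^3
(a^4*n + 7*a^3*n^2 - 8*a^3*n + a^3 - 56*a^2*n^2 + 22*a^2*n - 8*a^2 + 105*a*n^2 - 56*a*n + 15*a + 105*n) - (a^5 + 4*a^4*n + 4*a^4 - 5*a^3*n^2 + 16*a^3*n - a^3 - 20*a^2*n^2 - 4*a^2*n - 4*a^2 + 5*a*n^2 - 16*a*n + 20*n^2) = -a^5 - 3*a^4*n - 4*a^4 + 12*a^3*n^2 - 24*a^3*n + 2*a^3 - 36*a^2*n^2 + 26*a^2*n - 4*a^2 + 100*a*n^2 - 40*a*n + 15*a - 20*n^2 + 105*n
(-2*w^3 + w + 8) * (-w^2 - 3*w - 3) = 2*w^5 + 6*w^4 + 5*w^3 - 11*w^2 - 27*w - 24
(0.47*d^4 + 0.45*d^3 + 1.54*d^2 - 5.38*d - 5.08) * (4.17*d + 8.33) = 1.9599*d^5 + 5.7916*d^4 + 10.1703*d^3 - 9.6064*d^2 - 65.999*d - 42.3164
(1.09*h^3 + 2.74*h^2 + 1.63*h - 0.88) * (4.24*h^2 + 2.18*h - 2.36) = 4.6216*h^5 + 13.9938*h^4 + 10.312*h^3 - 6.6442*h^2 - 5.7652*h + 2.0768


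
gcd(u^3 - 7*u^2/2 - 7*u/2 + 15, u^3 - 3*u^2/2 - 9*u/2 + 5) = u^2 - u/2 - 5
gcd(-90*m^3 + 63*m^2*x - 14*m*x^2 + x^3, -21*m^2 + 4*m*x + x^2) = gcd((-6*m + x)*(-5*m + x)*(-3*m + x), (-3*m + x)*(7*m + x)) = -3*m + x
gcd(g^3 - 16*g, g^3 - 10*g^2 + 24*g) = g^2 - 4*g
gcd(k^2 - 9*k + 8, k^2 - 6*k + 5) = k - 1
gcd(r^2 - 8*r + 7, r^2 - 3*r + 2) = r - 1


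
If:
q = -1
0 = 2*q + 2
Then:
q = -1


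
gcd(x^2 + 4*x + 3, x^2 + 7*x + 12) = x + 3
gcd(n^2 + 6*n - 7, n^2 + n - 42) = n + 7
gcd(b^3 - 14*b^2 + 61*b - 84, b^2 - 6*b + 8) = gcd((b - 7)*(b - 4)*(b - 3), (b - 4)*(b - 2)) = b - 4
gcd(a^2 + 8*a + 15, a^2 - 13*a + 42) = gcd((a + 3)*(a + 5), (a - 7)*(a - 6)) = 1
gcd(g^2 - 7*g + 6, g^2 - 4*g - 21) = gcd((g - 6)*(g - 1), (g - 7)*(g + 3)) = 1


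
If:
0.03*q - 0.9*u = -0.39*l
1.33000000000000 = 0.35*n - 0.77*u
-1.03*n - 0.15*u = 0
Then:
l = -0.0769230769230769*q - 3.73853795211411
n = 0.24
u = -1.62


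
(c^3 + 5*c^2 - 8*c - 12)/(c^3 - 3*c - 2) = (c + 6)/(c + 1)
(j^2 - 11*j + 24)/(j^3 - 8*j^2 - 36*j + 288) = (j - 3)/(j^2 - 36)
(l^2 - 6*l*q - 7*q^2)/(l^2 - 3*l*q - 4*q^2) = (-l + 7*q)/(-l + 4*q)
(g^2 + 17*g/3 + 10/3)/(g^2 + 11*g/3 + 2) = (g + 5)/(g + 3)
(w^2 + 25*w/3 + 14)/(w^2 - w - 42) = (w + 7/3)/(w - 7)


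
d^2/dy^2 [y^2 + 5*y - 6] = 2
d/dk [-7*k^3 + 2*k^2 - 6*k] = -21*k^2 + 4*k - 6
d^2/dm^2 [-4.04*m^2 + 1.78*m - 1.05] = -8.08000000000000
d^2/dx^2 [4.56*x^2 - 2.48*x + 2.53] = 9.12000000000000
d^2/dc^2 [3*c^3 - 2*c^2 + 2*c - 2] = 18*c - 4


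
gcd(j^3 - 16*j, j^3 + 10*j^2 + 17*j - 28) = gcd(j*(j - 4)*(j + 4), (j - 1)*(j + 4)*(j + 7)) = j + 4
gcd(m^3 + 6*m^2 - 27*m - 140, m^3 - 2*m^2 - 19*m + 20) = m^2 - m - 20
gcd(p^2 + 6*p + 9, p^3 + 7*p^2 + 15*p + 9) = p^2 + 6*p + 9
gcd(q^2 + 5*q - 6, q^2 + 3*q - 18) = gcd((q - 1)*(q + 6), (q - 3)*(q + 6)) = q + 6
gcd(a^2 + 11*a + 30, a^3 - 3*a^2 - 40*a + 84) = a + 6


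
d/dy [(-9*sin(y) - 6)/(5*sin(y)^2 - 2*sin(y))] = 3*(15*cos(y) + 20/tan(y) - 4*cos(y)/sin(y)^2)/(5*sin(y) - 2)^2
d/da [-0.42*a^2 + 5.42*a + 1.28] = 5.42 - 0.84*a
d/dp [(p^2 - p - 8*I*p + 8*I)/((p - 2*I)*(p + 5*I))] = (p^2*(1 + 11*I) + p*(20 - 16*I) + 14 - 80*I)/(p^4 + 6*I*p^3 + 11*p^2 + 60*I*p + 100)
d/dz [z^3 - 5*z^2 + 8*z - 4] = 3*z^2 - 10*z + 8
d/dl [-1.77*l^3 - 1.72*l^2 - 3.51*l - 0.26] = -5.31*l^2 - 3.44*l - 3.51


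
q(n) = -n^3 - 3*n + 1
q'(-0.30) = -3.27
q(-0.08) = 1.24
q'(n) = -3*n^2 - 3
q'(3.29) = -35.47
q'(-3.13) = -32.39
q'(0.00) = -3.00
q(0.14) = 0.58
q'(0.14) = -3.06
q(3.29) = -44.48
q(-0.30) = 1.93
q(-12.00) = 1765.00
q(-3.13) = 41.05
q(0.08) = 0.76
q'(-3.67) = -43.41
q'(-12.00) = -435.00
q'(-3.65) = -42.97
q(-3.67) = 61.44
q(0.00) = 1.00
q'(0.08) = -3.02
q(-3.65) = 60.58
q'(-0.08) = -3.02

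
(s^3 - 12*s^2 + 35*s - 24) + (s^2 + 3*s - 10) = s^3 - 11*s^2 + 38*s - 34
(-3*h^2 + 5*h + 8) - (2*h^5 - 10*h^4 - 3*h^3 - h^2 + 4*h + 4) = -2*h^5 + 10*h^4 + 3*h^3 - 2*h^2 + h + 4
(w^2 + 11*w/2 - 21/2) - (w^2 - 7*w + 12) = 25*w/2 - 45/2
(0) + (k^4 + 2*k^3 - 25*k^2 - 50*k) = k^4 + 2*k^3 - 25*k^2 - 50*k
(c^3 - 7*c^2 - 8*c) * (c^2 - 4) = c^5 - 7*c^4 - 12*c^3 + 28*c^2 + 32*c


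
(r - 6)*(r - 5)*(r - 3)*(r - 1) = r^4 - 15*r^3 + 77*r^2 - 153*r + 90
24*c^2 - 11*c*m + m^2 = (-8*c + m)*(-3*c + m)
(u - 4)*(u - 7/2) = u^2 - 15*u/2 + 14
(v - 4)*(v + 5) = v^2 + v - 20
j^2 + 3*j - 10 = (j - 2)*(j + 5)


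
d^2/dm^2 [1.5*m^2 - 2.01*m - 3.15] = 3.00000000000000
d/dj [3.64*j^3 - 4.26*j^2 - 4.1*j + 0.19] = 10.92*j^2 - 8.52*j - 4.1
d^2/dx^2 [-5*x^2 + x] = -10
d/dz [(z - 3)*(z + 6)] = 2*z + 3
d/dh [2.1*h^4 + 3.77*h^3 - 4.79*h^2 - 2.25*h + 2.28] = 8.4*h^3 + 11.31*h^2 - 9.58*h - 2.25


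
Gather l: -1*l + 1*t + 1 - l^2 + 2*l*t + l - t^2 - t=-l^2 + 2*l*t - t^2 + 1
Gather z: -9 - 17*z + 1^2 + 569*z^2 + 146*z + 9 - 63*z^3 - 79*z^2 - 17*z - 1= -63*z^3 + 490*z^2 + 112*z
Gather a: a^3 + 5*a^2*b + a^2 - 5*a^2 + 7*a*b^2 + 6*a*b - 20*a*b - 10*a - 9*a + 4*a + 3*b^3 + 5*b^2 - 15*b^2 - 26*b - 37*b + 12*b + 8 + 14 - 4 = a^3 + a^2*(5*b - 4) + a*(7*b^2 - 14*b - 15) + 3*b^3 - 10*b^2 - 51*b + 18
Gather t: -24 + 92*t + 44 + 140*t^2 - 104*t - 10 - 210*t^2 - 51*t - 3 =-70*t^2 - 63*t + 7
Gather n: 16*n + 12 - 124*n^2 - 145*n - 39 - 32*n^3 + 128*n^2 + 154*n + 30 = -32*n^3 + 4*n^2 + 25*n + 3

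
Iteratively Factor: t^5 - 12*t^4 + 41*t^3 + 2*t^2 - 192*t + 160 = (t - 4)*(t^4 - 8*t^3 + 9*t^2 + 38*t - 40) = (t - 4)*(t - 1)*(t^3 - 7*t^2 + 2*t + 40) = (t - 4)^2*(t - 1)*(t^2 - 3*t - 10) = (t - 5)*(t - 4)^2*(t - 1)*(t + 2)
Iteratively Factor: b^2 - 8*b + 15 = (b - 5)*(b - 3)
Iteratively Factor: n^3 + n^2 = (n + 1)*(n^2) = n*(n + 1)*(n)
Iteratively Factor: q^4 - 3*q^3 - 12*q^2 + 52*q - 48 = (q + 4)*(q^3 - 7*q^2 + 16*q - 12) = (q - 3)*(q + 4)*(q^2 - 4*q + 4) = (q - 3)*(q - 2)*(q + 4)*(q - 2)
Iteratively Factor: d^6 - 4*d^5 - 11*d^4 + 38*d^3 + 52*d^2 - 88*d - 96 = (d - 3)*(d^5 - d^4 - 14*d^3 - 4*d^2 + 40*d + 32) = (d - 3)*(d + 2)*(d^4 - 3*d^3 - 8*d^2 + 12*d + 16) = (d - 3)*(d + 2)^2*(d^3 - 5*d^2 + 2*d + 8) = (d - 4)*(d - 3)*(d + 2)^2*(d^2 - d - 2) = (d - 4)*(d - 3)*(d - 2)*(d + 2)^2*(d + 1)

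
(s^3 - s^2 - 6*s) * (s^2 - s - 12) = s^5 - 2*s^4 - 17*s^3 + 18*s^2 + 72*s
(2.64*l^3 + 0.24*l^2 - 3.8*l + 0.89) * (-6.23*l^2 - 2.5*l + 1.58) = -16.4472*l^5 - 8.0952*l^4 + 27.2452*l^3 + 4.3345*l^2 - 8.229*l + 1.4062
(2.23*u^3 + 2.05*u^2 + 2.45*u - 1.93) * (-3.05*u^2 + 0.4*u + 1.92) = -6.8015*u^5 - 5.3605*u^4 - 2.3709*u^3 + 10.8025*u^2 + 3.932*u - 3.7056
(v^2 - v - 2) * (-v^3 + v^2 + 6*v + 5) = -v^5 + 2*v^4 + 7*v^3 - 3*v^2 - 17*v - 10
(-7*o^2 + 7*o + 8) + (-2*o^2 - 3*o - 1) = -9*o^2 + 4*o + 7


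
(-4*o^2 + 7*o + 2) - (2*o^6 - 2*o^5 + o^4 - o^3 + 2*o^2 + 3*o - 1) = -2*o^6 + 2*o^5 - o^4 + o^3 - 6*o^2 + 4*o + 3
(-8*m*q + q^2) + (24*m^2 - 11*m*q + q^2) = 24*m^2 - 19*m*q + 2*q^2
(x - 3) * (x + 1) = x^2 - 2*x - 3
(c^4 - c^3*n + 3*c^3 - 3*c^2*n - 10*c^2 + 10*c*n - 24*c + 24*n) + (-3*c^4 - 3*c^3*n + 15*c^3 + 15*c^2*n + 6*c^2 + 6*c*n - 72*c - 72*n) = -2*c^4 - 4*c^3*n + 18*c^3 + 12*c^2*n - 4*c^2 + 16*c*n - 96*c - 48*n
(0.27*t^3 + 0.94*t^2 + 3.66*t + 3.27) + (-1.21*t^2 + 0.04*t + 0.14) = 0.27*t^3 - 0.27*t^2 + 3.7*t + 3.41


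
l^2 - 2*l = l*(l - 2)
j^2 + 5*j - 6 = (j - 1)*(j + 6)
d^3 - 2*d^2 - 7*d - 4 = (d - 4)*(d + 1)^2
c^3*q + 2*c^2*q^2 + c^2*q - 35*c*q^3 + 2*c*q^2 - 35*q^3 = (c - 5*q)*(c + 7*q)*(c*q + q)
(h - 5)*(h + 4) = h^2 - h - 20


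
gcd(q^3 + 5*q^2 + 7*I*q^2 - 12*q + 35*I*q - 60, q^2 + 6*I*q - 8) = q + 4*I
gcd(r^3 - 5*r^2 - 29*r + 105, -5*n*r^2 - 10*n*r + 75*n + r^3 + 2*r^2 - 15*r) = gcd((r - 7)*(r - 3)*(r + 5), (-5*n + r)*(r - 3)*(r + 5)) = r^2 + 2*r - 15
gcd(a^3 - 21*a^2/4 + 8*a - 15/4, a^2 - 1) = a - 1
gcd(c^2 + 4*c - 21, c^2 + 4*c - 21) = c^2 + 4*c - 21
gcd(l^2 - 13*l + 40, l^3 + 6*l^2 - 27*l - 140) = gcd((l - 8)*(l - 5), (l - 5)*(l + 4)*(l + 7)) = l - 5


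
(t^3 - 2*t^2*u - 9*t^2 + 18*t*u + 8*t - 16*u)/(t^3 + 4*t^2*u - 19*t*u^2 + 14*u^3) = (t^2 - 9*t + 8)/(t^2 + 6*t*u - 7*u^2)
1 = 1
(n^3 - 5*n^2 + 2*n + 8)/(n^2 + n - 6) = (n^2 - 3*n - 4)/(n + 3)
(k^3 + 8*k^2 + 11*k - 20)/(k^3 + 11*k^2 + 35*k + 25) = (k^2 + 3*k - 4)/(k^2 + 6*k + 5)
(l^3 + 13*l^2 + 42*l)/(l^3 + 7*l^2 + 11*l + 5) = l*(l^2 + 13*l + 42)/(l^3 + 7*l^2 + 11*l + 5)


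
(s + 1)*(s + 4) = s^2 + 5*s + 4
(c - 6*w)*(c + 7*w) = c^2 + c*w - 42*w^2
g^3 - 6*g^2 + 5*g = g*(g - 5)*(g - 1)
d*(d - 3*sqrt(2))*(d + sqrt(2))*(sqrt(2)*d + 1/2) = sqrt(2)*d^4 - 7*d^3/2 - 7*sqrt(2)*d^2 - 3*d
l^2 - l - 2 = (l - 2)*(l + 1)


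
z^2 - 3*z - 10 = (z - 5)*(z + 2)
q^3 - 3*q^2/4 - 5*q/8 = q*(q - 5/4)*(q + 1/2)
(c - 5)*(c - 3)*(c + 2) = c^3 - 6*c^2 - c + 30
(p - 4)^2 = p^2 - 8*p + 16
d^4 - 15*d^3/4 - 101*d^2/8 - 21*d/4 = d*(d - 6)*(d + 1/2)*(d + 7/4)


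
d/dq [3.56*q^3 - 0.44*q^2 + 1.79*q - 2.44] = 10.68*q^2 - 0.88*q + 1.79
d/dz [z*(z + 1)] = 2*z + 1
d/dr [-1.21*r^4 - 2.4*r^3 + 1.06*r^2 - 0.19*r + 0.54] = -4.84*r^3 - 7.2*r^2 + 2.12*r - 0.19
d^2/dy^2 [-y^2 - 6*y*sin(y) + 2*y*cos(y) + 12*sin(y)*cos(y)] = 6*y*sin(y) - 2*y*cos(y) - 4*sin(y) - 24*sin(2*y) - 12*cos(y) - 2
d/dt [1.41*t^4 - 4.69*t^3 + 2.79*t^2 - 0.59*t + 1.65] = 5.64*t^3 - 14.07*t^2 + 5.58*t - 0.59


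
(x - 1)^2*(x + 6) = x^3 + 4*x^2 - 11*x + 6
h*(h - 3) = h^2 - 3*h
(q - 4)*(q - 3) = q^2 - 7*q + 12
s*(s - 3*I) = s^2 - 3*I*s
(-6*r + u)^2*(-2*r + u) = -72*r^3 + 60*r^2*u - 14*r*u^2 + u^3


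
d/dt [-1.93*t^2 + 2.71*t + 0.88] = 2.71 - 3.86*t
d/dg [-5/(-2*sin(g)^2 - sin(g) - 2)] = -5*(4*sin(g) + 1)*cos(g)/(sin(g) - cos(2*g) + 3)^2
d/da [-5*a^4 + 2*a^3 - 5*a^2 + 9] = 2*a*(-10*a^2 + 3*a - 5)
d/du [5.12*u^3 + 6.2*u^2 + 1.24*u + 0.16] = 15.36*u^2 + 12.4*u + 1.24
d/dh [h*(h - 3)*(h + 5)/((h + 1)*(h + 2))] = (h^4 + 6*h^3 + 27*h^2 + 8*h - 30)/(h^4 + 6*h^3 + 13*h^2 + 12*h + 4)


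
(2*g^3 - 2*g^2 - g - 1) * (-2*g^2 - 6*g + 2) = -4*g^5 - 8*g^4 + 18*g^3 + 4*g^2 + 4*g - 2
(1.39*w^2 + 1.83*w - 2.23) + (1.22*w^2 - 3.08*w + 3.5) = 2.61*w^2 - 1.25*w + 1.27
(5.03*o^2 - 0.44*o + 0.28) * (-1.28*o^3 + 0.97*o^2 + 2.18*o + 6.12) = -6.4384*o^5 + 5.4423*o^4 + 10.1802*o^3 + 30.096*o^2 - 2.0824*o + 1.7136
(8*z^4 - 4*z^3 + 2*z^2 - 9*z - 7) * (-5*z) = -40*z^5 + 20*z^4 - 10*z^3 + 45*z^2 + 35*z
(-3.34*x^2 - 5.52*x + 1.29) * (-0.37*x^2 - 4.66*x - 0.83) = 1.2358*x^4 + 17.6068*x^3 + 28.0181*x^2 - 1.4298*x - 1.0707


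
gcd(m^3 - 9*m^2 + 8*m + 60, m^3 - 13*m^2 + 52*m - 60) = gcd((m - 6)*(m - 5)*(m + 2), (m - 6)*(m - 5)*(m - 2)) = m^2 - 11*m + 30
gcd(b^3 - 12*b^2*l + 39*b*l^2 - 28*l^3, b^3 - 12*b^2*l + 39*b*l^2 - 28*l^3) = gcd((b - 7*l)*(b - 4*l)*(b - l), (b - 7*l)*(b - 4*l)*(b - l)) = b^3 - 12*b^2*l + 39*b*l^2 - 28*l^3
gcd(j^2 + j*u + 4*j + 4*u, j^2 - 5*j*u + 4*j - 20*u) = j + 4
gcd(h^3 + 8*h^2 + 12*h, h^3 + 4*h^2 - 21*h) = h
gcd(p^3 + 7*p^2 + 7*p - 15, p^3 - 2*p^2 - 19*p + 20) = p - 1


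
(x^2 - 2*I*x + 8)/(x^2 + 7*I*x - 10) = (x - 4*I)/(x + 5*I)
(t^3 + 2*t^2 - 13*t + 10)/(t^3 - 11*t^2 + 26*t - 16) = (t + 5)/(t - 8)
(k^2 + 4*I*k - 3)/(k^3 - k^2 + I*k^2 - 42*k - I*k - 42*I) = (k + 3*I)/(k^2 - k - 42)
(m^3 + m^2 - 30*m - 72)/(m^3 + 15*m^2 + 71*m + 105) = (m^2 - 2*m - 24)/(m^2 + 12*m + 35)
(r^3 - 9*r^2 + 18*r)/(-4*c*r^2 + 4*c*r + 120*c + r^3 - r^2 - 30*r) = r*(r - 3)/(-4*c*r - 20*c + r^2 + 5*r)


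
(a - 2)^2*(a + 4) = a^3 - 12*a + 16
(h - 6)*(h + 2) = h^2 - 4*h - 12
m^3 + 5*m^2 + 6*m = m*(m + 2)*(m + 3)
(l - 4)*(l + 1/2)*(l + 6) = l^3 + 5*l^2/2 - 23*l - 12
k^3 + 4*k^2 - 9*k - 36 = (k - 3)*(k + 3)*(k + 4)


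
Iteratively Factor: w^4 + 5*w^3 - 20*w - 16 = (w + 4)*(w^3 + w^2 - 4*w - 4) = (w + 2)*(w + 4)*(w^2 - w - 2) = (w - 2)*(w + 2)*(w + 4)*(w + 1)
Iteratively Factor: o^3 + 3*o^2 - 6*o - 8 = (o + 4)*(o^2 - o - 2) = (o - 2)*(o + 4)*(o + 1)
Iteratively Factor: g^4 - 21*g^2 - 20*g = (g + 4)*(g^3 - 4*g^2 - 5*g) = g*(g + 4)*(g^2 - 4*g - 5) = g*(g + 1)*(g + 4)*(g - 5)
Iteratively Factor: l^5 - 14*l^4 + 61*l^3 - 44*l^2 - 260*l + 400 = (l - 2)*(l^4 - 12*l^3 + 37*l^2 + 30*l - 200) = (l - 5)*(l - 2)*(l^3 - 7*l^2 + 2*l + 40) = (l - 5)*(l - 2)*(l + 2)*(l^2 - 9*l + 20) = (l - 5)^2*(l - 2)*(l + 2)*(l - 4)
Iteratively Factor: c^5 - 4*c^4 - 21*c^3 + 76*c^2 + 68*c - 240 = (c - 3)*(c^4 - c^3 - 24*c^2 + 4*c + 80) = (c - 3)*(c + 4)*(c^3 - 5*c^2 - 4*c + 20) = (c - 3)*(c - 2)*(c + 4)*(c^2 - 3*c - 10) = (c - 5)*(c - 3)*(c - 2)*(c + 4)*(c + 2)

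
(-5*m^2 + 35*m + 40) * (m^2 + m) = -5*m^4 + 30*m^3 + 75*m^2 + 40*m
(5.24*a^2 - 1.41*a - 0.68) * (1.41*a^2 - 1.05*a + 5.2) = 7.3884*a^4 - 7.4901*a^3 + 27.7697*a^2 - 6.618*a - 3.536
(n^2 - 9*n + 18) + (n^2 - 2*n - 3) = 2*n^2 - 11*n + 15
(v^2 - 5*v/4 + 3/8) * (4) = 4*v^2 - 5*v + 3/2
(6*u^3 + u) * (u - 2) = 6*u^4 - 12*u^3 + u^2 - 2*u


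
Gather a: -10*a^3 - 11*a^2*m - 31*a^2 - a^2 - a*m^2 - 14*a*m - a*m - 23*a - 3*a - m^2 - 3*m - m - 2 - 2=-10*a^3 + a^2*(-11*m - 32) + a*(-m^2 - 15*m - 26) - m^2 - 4*m - 4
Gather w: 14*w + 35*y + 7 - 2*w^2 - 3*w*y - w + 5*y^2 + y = -2*w^2 + w*(13 - 3*y) + 5*y^2 + 36*y + 7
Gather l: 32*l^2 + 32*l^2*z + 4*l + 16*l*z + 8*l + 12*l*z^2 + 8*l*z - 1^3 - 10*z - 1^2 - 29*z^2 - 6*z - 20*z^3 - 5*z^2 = l^2*(32*z + 32) + l*(12*z^2 + 24*z + 12) - 20*z^3 - 34*z^2 - 16*z - 2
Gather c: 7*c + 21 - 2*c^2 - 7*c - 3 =18 - 2*c^2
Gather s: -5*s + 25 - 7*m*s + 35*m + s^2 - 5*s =35*m + s^2 + s*(-7*m - 10) + 25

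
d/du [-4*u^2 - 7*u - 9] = -8*u - 7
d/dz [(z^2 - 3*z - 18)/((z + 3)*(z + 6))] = 12/(z^2 + 12*z + 36)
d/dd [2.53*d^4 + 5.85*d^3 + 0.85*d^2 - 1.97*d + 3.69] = 10.12*d^3 + 17.55*d^2 + 1.7*d - 1.97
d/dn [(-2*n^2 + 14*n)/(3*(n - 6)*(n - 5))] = 4*(2*n^2 - 30*n + 105)/(3*(n^4 - 22*n^3 + 181*n^2 - 660*n + 900))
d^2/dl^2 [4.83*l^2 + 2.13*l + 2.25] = 9.66000000000000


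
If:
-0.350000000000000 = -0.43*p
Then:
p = 0.81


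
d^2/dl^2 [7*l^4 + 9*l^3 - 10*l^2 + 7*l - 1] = 84*l^2 + 54*l - 20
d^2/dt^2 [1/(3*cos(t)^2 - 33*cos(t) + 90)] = (-4*sin(t)^4/3 + sin(t)^2 - 495*cos(t)/4 + 11*cos(3*t)/4 + 61)/((cos(t) - 6)^3*(cos(t) - 5)^3)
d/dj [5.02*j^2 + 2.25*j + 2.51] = 10.04*j + 2.25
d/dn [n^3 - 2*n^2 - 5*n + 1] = 3*n^2 - 4*n - 5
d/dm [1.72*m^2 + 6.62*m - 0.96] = 3.44*m + 6.62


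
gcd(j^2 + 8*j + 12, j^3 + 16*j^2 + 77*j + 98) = j + 2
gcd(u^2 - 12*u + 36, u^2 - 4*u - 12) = u - 6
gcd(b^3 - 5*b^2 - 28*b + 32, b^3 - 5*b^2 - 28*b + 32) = b^3 - 5*b^2 - 28*b + 32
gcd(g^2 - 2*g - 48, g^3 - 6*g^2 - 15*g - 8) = g - 8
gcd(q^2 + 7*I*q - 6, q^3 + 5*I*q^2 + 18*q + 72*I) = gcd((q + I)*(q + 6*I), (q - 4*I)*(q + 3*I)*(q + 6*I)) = q + 6*I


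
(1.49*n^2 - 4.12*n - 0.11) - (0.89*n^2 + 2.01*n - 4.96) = 0.6*n^2 - 6.13*n + 4.85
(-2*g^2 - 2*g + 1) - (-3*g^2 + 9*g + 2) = g^2 - 11*g - 1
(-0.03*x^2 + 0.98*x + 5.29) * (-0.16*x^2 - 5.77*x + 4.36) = 0.0048*x^4 + 0.0163*x^3 - 6.6318*x^2 - 26.2505*x + 23.0644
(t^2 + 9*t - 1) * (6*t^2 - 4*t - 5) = 6*t^4 + 50*t^3 - 47*t^2 - 41*t + 5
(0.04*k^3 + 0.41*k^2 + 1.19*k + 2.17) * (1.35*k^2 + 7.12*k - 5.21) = 0.054*k^5 + 0.8383*k^4 + 4.3173*k^3 + 9.2662*k^2 + 9.2505*k - 11.3057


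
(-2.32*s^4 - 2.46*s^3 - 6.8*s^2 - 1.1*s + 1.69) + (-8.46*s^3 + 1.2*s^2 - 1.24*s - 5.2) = -2.32*s^4 - 10.92*s^3 - 5.6*s^2 - 2.34*s - 3.51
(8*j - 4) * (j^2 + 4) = 8*j^3 - 4*j^2 + 32*j - 16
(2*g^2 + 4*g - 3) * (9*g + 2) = 18*g^3 + 40*g^2 - 19*g - 6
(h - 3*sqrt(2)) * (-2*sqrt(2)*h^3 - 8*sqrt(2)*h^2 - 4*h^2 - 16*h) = -2*sqrt(2)*h^4 - 8*sqrt(2)*h^3 + 8*h^3 + 12*sqrt(2)*h^2 + 32*h^2 + 48*sqrt(2)*h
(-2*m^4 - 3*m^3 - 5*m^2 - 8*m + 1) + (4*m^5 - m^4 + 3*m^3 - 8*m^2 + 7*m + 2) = 4*m^5 - 3*m^4 - 13*m^2 - m + 3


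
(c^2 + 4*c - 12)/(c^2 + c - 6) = (c + 6)/(c + 3)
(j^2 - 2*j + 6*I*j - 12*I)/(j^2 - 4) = (j + 6*I)/(j + 2)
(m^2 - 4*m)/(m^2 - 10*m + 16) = m*(m - 4)/(m^2 - 10*m + 16)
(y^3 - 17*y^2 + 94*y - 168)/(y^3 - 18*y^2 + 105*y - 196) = (y - 6)/(y - 7)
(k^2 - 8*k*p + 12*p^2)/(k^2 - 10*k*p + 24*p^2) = (-k + 2*p)/(-k + 4*p)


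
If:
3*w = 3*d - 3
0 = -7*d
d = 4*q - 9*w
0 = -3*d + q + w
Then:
No Solution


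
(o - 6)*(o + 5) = o^2 - o - 30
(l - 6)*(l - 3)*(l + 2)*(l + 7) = l^4 - 49*l^2 + 36*l + 252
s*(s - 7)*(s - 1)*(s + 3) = s^4 - 5*s^3 - 17*s^2 + 21*s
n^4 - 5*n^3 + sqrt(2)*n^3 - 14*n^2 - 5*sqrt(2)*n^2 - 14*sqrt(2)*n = n*(n - 7)*(n + 2)*(n + sqrt(2))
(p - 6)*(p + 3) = p^2 - 3*p - 18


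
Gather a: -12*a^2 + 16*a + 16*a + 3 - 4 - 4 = -12*a^2 + 32*a - 5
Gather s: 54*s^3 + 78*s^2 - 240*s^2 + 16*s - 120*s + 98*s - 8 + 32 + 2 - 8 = 54*s^3 - 162*s^2 - 6*s + 18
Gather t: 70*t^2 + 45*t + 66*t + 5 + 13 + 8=70*t^2 + 111*t + 26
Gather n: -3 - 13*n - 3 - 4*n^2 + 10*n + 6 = -4*n^2 - 3*n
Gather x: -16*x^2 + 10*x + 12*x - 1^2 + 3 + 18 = -16*x^2 + 22*x + 20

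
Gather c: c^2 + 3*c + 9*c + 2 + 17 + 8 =c^2 + 12*c + 27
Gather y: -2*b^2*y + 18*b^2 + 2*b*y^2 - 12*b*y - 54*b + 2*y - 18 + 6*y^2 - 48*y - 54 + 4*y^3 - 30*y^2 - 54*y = 18*b^2 - 54*b + 4*y^3 + y^2*(2*b - 24) + y*(-2*b^2 - 12*b - 100) - 72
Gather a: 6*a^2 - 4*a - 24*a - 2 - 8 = 6*a^2 - 28*a - 10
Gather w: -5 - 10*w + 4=-10*w - 1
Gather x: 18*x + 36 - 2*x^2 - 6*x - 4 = -2*x^2 + 12*x + 32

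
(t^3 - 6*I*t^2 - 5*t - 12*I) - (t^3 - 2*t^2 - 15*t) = 2*t^2 - 6*I*t^2 + 10*t - 12*I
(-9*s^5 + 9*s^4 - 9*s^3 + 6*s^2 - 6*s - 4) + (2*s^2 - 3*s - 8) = -9*s^5 + 9*s^4 - 9*s^3 + 8*s^2 - 9*s - 12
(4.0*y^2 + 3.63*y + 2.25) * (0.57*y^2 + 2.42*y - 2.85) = 2.28*y^4 + 11.7491*y^3 - 1.3329*y^2 - 4.9005*y - 6.4125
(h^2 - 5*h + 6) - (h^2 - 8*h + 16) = 3*h - 10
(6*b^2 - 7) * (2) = 12*b^2 - 14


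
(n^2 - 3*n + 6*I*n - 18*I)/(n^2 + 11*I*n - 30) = (n - 3)/(n + 5*I)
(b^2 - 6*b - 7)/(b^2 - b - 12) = (-b^2 + 6*b + 7)/(-b^2 + b + 12)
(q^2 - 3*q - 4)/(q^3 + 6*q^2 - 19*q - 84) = (q + 1)/(q^2 + 10*q + 21)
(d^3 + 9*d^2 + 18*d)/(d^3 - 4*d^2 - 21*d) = (d + 6)/(d - 7)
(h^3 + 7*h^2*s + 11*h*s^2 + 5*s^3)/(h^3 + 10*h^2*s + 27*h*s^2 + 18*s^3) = (h^2 + 6*h*s + 5*s^2)/(h^2 + 9*h*s + 18*s^2)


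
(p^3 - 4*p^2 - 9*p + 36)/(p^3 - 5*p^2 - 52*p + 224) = (p^2 - 9)/(p^2 - p - 56)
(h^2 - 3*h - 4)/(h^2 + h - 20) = (h + 1)/(h + 5)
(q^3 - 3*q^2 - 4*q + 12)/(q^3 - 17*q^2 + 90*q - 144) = (q^2 - 4)/(q^2 - 14*q + 48)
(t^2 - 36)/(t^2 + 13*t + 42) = (t - 6)/(t + 7)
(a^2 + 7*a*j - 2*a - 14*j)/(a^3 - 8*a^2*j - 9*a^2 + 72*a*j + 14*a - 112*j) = (a + 7*j)/(a^2 - 8*a*j - 7*a + 56*j)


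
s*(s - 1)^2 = s^3 - 2*s^2 + s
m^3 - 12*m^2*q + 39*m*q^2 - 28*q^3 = (m - 7*q)*(m - 4*q)*(m - q)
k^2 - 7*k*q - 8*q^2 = (k - 8*q)*(k + q)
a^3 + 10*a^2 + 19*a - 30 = (a - 1)*(a + 5)*(a + 6)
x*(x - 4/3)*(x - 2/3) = x^3 - 2*x^2 + 8*x/9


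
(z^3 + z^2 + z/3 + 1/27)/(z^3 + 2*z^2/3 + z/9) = (z + 1/3)/z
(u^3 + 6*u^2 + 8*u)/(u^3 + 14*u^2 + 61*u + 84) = u*(u + 2)/(u^2 + 10*u + 21)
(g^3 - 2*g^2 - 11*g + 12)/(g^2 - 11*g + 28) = (g^2 + 2*g - 3)/(g - 7)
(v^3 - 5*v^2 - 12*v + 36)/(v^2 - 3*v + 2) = (v^2 - 3*v - 18)/(v - 1)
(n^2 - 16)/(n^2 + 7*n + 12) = (n - 4)/(n + 3)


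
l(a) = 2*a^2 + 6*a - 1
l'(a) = 4*a + 6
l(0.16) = 0.01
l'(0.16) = 6.64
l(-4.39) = 11.20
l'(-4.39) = -11.56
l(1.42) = 11.55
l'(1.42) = 11.68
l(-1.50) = -5.50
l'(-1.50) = 0.00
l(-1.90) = -5.18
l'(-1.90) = -1.60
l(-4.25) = 9.62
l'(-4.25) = -11.00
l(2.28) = 23.08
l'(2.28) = 15.12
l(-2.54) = -3.34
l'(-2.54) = -4.16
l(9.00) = 215.00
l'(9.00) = 42.00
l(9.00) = 215.00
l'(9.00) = 42.00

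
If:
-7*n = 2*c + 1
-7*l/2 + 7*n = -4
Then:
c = -7*n/2 - 1/2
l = 2*n + 8/7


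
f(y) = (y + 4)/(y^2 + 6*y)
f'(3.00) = -0.08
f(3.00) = 0.26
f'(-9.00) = -0.05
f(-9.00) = -0.19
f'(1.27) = -0.42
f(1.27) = 0.57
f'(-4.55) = -0.19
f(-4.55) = 0.08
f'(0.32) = -6.52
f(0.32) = 2.14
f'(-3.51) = -0.11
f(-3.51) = -0.06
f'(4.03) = -0.04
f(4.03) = 0.20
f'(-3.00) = -0.11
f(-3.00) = -0.11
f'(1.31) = -0.39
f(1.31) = 0.55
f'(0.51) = -2.57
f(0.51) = 1.36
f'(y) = (-2*y - 6)*(y + 4)/(y^2 + 6*y)^2 + 1/(y^2 + 6*y)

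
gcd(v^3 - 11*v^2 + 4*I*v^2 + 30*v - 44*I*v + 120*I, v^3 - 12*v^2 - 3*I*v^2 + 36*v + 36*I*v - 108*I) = v - 6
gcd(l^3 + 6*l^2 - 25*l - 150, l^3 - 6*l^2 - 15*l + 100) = l - 5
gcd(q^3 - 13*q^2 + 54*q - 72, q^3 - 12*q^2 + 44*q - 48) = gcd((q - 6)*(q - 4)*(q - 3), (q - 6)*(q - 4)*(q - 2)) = q^2 - 10*q + 24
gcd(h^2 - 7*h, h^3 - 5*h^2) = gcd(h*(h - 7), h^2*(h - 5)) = h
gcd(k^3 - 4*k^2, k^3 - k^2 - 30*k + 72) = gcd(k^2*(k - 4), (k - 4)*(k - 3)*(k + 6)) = k - 4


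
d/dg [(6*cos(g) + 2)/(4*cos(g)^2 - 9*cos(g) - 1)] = 4*(4*cos(g) + 3*cos(2*g))*sin(g)/(4*sin(g)^2 + 9*cos(g) - 3)^2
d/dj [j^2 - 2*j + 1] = 2*j - 2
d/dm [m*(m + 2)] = 2*m + 2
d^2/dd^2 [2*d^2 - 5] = 4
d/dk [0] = 0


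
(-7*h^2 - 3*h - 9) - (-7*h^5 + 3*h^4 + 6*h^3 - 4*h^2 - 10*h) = 7*h^5 - 3*h^4 - 6*h^3 - 3*h^2 + 7*h - 9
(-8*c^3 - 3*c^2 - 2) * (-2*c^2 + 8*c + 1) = 16*c^5 - 58*c^4 - 32*c^3 + c^2 - 16*c - 2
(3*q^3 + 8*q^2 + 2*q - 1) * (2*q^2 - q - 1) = 6*q^5 + 13*q^4 - 7*q^3 - 12*q^2 - q + 1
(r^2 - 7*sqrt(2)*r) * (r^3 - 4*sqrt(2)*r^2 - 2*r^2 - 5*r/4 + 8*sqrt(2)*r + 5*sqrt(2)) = r^5 - 11*sqrt(2)*r^4 - 2*r^4 + 22*sqrt(2)*r^3 + 219*r^3/4 - 112*r^2 + 55*sqrt(2)*r^2/4 - 70*r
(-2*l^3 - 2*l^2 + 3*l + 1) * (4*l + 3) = -8*l^4 - 14*l^3 + 6*l^2 + 13*l + 3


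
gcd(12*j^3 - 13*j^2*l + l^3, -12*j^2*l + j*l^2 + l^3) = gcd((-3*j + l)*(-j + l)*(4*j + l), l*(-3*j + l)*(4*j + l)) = 12*j^2 - j*l - l^2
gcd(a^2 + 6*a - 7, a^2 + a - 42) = a + 7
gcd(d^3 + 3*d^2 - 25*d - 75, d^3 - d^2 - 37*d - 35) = d + 5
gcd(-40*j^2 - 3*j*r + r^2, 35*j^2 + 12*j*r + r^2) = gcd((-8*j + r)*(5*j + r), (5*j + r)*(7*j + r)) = 5*j + r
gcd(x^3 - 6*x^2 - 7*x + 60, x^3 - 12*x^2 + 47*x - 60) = x^2 - 9*x + 20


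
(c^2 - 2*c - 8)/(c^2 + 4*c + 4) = (c - 4)/(c + 2)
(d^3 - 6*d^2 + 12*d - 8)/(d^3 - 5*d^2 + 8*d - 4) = (d - 2)/(d - 1)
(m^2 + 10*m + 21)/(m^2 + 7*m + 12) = (m + 7)/(m + 4)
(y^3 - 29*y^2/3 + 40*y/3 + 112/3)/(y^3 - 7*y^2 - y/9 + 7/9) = 3*(3*y^2 - 8*y - 16)/(9*y^2 - 1)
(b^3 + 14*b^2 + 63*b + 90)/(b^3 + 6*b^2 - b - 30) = (b + 6)/(b - 2)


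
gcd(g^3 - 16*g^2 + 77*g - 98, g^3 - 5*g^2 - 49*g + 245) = g - 7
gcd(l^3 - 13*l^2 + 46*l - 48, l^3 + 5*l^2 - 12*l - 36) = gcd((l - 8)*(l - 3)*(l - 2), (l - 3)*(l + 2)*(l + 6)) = l - 3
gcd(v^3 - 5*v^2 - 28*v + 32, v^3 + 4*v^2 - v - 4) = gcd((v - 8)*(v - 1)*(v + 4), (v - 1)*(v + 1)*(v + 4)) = v^2 + 3*v - 4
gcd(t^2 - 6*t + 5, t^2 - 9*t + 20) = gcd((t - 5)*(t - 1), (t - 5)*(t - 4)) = t - 5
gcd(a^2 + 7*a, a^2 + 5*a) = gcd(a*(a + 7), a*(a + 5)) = a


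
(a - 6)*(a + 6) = a^2 - 36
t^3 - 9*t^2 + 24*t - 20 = (t - 5)*(t - 2)^2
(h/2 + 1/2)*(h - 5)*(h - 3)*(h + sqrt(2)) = h^4/2 - 7*h^3/2 + sqrt(2)*h^3/2 - 7*sqrt(2)*h^2/2 + 7*h^2/2 + 7*sqrt(2)*h/2 + 15*h/2 + 15*sqrt(2)/2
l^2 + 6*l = l*(l + 6)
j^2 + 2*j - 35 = (j - 5)*(j + 7)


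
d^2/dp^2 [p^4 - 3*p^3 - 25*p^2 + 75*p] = 12*p^2 - 18*p - 50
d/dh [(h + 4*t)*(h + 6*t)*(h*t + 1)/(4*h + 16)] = ((h + 4)*(t*(h + 4*t)*(h + 6*t) + (h + 4*t)*(h*t + 1) + (h + 6*t)*(h*t + 1)) - (h + 4*t)*(h + 6*t)*(h*t + 1))/(4*(h + 4)^2)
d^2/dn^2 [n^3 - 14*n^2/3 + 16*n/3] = 6*n - 28/3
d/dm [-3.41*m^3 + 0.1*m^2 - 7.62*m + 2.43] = -10.23*m^2 + 0.2*m - 7.62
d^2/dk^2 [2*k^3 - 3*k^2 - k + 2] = 12*k - 6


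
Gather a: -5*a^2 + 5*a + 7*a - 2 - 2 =-5*a^2 + 12*a - 4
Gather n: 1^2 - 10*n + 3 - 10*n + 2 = 6 - 20*n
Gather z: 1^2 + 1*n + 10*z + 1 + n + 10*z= 2*n + 20*z + 2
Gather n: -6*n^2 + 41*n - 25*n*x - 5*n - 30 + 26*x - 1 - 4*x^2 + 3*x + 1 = -6*n^2 + n*(36 - 25*x) - 4*x^2 + 29*x - 30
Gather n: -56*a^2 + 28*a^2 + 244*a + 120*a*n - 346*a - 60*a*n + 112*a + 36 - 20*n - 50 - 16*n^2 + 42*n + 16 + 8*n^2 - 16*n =-28*a^2 + 10*a - 8*n^2 + n*(60*a + 6) + 2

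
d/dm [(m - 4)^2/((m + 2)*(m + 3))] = (13*m^2 - 20*m - 128)/(m^4 + 10*m^3 + 37*m^2 + 60*m + 36)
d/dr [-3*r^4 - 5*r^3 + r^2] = r*(-12*r^2 - 15*r + 2)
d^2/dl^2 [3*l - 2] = 0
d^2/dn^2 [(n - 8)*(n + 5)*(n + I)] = 6*n - 6 + 2*I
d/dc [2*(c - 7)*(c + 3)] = 4*c - 8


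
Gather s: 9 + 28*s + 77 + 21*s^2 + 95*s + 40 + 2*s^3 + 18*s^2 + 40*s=2*s^3 + 39*s^2 + 163*s + 126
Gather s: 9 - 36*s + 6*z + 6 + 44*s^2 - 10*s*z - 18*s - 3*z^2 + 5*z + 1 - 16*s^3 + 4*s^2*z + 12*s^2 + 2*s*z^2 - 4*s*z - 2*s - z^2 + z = -16*s^3 + s^2*(4*z + 56) + s*(2*z^2 - 14*z - 56) - 4*z^2 + 12*z + 16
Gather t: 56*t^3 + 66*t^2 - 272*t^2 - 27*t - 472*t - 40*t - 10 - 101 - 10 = 56*t^3 - 206*t^2 - 539*t - 121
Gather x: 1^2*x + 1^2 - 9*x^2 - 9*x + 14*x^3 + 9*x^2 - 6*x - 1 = 14*x^3 - 14*x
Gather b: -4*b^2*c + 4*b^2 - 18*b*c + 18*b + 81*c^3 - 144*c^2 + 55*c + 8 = b^2*(4 - 4*c) + b*(18 - 18*c) + 81*c^3 - 144*c^2 + 55*c + 8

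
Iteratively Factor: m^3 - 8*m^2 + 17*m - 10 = (m - 2)*(m^2 - 6*m + 5) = (m - 5)*(m - 2)*(m - 1)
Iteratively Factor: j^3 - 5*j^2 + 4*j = (j)*(j^2 - 5*j + 4) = j*(j - 4)*(j - 1)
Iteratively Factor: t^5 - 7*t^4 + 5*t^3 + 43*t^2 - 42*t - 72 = (t + 2)*(t^4 - 9*t^3 + 23*t^2 - 3*t - 36) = (t - 3)*(t + 2)*(t^3 - 6*t^2 + 5*t + 12) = (t - 4)*(t - 3)*(t + 2)*(t^2 - 2*t - 3) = (t - 4)*(t - 3)*(t + 1)*(t + 2)*(t - 3)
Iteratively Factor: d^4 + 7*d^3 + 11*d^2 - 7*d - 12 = (d + 1)*(d^3 + 6*d^2 + 5*d - 12) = (d + 1)*(d + 4)*(d^2 + 2*d - 3) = (d - 1)*(d + 1)*(d + 4)*(d + 3)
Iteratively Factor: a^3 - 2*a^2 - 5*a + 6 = (a + 2)*(a^2 - 4*a + 3) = (a - 1)*(a + 2)*(a - 3)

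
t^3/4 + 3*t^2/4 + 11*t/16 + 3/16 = (t/4 + 1/4)*(t + 1/2)*(t + 3/2)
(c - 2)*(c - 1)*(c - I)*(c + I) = c^4 - 3*c^3 + 3*c^2 - 3*c + 2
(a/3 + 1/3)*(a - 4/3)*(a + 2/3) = a^3/3 + a^2/9 - 14*a/27 - 8/27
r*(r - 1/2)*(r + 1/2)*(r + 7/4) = r^4 + 7*r^3/4 - r^2/4 - 7*r/16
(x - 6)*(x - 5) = x^2 - 11*x + 30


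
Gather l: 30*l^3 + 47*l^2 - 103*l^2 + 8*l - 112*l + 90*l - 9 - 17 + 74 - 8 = 30*l^3 - 56*l^2 - 14*l + 40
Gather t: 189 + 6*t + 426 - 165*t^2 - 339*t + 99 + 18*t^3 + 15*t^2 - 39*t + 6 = 18*t^3 - 150*t^2 - 372*t + 720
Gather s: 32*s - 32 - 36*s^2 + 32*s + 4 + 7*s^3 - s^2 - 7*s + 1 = 7*s^3 - 37*s^2 + 57*s - 27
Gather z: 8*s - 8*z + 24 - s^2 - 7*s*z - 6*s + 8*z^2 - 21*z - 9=-s^2 + 2*s + 8*z^2 + z*(-7*s - 29) + 15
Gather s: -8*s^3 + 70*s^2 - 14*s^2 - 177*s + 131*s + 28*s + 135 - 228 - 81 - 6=-8*s^3 + 56*s^2 - 18*s - 180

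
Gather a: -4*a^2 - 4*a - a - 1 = -4*a^2 - 5*a - 1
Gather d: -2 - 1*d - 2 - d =-2*d - 4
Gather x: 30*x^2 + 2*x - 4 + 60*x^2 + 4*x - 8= 90*x^2 + 6*x - 12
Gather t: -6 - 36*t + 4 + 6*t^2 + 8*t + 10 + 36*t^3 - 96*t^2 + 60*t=36*t^3 - 90*t^2 + 32*t + 8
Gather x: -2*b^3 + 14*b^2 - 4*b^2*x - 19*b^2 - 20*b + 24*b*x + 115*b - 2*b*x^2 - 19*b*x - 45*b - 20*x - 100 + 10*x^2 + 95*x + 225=-2*b^3 - 5*b^2 + 50*b + x^2*(10 - 2*b) + x*(-4*b^2 + 5*b + 75) + 125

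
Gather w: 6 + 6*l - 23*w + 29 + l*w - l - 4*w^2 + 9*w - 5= 5*l - 4*w^2 + w*(l - 14) + 30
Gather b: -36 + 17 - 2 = -21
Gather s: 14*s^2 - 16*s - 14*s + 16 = 14*s^2 - 30*s + 16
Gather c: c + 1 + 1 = c + 2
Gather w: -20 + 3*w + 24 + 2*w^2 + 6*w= 2*w^2 + 9*w + 4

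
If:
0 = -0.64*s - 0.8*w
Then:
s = -1.25*w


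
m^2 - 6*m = m*(m - 6)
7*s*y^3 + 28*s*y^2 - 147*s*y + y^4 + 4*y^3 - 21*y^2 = y*(7*s + y)*(y - 3)*(y + 7)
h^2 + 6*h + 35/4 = (h + 5/2)*(h + 7/2)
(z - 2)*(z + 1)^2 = z^3 - 3*z - 2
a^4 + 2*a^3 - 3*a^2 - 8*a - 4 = (a - 2)*(a + 1)^2*(a + 2)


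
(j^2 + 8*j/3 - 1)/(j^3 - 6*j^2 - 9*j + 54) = (j - 1/3)/(j^2 - 9*j + 18)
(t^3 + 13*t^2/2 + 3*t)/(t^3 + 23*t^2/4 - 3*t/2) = 2*(2*t + 1)/(4*t - 1)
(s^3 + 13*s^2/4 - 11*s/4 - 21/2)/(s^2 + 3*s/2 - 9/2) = (4*s^2 + s - 14)/(2*(2*s - 3))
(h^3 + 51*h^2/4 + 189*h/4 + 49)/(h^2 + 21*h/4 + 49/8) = 2*(h^2 + 11*h + 28)/(2*h + 7)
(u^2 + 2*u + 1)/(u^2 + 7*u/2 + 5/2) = 2*(u + 1)/(2*u + 5)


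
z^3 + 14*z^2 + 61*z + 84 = (z + 3)*(z + 4)*(z + 7)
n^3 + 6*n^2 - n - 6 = (n - 1)*(n + 1)*(n + 6)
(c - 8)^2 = c^2 - 16*c + 64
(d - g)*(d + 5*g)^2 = d^3 + 9*d^2*g + 15*d*g^2 - 25*g^3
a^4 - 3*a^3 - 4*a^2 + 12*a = a*(a - 3)*(a - 2)*(a + 2)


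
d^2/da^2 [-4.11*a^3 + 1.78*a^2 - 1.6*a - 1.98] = 3.56 - 24.66*a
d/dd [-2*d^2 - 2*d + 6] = -4*d - 2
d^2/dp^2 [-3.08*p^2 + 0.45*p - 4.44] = -6.16000000000000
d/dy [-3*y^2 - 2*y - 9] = -6*y - 2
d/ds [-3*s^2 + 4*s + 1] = 4 - 6*s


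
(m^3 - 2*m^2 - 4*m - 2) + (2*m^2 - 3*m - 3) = m^3 - 7*m - 5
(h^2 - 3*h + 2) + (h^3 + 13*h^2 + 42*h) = h^3 + 14*h^2 + 39*h + 2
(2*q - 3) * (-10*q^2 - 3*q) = -20*q^3 + 24*q^2 + 9*q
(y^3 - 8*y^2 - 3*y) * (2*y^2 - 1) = 2*y^5 - 16*y^4 - 7*y^3 + 8*y^2 + 3*y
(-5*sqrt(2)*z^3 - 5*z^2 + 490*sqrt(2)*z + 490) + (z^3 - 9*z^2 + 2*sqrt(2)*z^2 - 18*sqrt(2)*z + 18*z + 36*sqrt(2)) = -5*sqrt(2)*z^3 + z^3 - 14*z^2 + 2*sqrt(2)*z^2 + 18*z + 472*sqrt(2)*z + 36*sqrt(2) + 490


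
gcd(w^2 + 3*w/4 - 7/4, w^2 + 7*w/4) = w + 7/4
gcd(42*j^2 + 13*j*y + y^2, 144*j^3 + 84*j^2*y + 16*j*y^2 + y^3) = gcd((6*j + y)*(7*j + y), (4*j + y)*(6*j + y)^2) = 6*j + y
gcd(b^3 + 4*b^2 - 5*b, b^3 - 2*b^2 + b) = b^2 - b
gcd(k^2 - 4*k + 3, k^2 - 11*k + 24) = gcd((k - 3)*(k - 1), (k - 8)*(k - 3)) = k - 3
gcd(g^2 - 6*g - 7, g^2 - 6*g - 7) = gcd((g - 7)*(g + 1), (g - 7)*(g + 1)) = g^2 - 6*g - 7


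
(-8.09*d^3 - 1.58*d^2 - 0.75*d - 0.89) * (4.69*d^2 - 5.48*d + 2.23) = -37.9421*d^5 + 36.923*d^4 - 12.8998*d^3 - 3.5875*d^2 + 3.2047*d - 1.9847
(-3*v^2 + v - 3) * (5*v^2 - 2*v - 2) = -15*v^4 + 11*v^3 - 11*v^2 + 4*v + 6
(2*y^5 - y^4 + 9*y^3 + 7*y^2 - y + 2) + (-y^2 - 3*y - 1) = 2*y^5 - y^4 + 9*y^3 + 6*y^2 - 4*y + 1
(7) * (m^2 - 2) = 7*m^2 - 14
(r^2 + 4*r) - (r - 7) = r^2 + 3*r + 7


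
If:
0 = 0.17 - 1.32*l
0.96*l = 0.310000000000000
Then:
No Solution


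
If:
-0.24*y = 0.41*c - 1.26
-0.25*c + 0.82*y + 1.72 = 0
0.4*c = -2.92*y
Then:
No Solution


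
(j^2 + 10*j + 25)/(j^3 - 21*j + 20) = (j + 5)/(j^2 - 5*j + 4)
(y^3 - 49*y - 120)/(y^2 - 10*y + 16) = (y^2 + 8*y + 15)/(y - 2)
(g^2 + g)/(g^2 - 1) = g/(g - 1)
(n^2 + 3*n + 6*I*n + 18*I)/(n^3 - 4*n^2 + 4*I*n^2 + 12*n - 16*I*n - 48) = (n + 3)/(n^2 - 2*n*(2 + I) + 8*I)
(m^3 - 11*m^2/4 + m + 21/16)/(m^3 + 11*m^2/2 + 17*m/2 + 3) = (8*m^2 - 26*m + 21)/(8*(m^2 + 5*m + 6))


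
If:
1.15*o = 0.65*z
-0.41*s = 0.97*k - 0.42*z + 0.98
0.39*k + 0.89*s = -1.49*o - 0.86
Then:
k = 1.02230779691189*z - 0.738697753767415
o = 0.565217391304348*z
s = -1.39424039757204*z - 0.642593119135627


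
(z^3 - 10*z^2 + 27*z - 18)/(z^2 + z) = (z^3 - 10*z^2 + 27*z - 18)/(z*(z + 1))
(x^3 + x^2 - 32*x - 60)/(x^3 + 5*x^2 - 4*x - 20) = (x - 6)/(x - 2)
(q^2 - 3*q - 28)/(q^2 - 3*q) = (q^2 - 3*q - 28)/(q*(q - 3))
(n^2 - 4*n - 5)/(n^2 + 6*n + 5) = (n - 5)/(n + 5)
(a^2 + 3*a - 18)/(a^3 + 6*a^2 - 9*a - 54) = 1/(a + 3)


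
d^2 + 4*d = d*(d + 4)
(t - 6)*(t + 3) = t^2 - 3*t - 18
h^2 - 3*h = h*(h - 3)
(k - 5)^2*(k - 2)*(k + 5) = k^4 - 7*k^3 - 15*k^2 + 175*k - 250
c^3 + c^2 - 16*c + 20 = (c - 2)^2*(c + 5)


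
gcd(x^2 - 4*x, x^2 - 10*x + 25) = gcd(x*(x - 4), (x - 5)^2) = 1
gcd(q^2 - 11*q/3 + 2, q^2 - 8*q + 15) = q - 3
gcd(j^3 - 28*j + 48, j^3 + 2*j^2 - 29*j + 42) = j - 2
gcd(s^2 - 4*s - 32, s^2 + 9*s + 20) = s + 4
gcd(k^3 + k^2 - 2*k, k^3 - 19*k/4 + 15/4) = k - 1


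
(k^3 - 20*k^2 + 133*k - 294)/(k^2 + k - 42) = (k^2 - 14*k + 49)/(k + 7)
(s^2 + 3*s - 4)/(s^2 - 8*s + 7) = (s + 4)/(s - 7)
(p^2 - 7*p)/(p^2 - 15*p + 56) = p/(p - 8)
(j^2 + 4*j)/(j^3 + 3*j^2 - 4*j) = 1/(j - 1)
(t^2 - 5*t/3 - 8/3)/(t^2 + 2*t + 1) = (t - 8/3)/(t + 1)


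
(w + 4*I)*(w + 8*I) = w^2 + 12*I*w - 32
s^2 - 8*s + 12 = (s - 6)*(s - 2)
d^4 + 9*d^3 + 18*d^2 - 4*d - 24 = (d - 1)*(d + 2)^2*(d + 6)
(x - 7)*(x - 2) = x^2 - 9*x + 14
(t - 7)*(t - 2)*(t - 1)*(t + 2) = t^4 - 8*t^3 + 3*t^2 + 32*t - 28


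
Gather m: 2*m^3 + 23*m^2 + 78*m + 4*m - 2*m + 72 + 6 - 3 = 2*m^3 + 23*m^2 + 80*m + 75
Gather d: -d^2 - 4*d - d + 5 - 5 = -d^2 - 5*d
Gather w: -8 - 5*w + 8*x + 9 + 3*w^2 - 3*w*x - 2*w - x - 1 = 3*w^2 + w*(-3*x - 7) + 7*x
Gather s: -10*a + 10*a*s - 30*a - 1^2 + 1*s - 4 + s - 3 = -40*a + s*(10*a + 2) - 8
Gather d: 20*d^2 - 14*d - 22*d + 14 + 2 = 20*d^2 - 36*d + 16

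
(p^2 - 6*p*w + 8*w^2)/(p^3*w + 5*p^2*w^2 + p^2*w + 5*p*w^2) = (p^2 - 6*p*w + 8*w^2)/(p*w*(p^2 + 5*p*w + p + 5*w))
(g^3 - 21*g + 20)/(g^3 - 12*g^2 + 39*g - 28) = (g + 5)/(g - 7)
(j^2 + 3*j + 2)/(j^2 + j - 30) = (j^2 + 3*j + 2)/(j^2 + j - 30)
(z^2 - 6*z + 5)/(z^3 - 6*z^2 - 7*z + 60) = (z - 1)/(z^2 - z - 12)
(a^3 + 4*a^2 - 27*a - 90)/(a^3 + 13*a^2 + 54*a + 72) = (a - 5)/(a + 4)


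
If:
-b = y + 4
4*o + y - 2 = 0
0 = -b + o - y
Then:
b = -22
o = -4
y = 18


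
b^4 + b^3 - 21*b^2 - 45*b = b*(b - 5)*(b + 3)^2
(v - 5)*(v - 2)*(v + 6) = v^3 - v^2 - 32*v + 60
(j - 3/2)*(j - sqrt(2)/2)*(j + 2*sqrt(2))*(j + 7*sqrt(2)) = j^4 - 3*j^3/2 + 17*sqrt(2)*j^3/2 - 51*sqrt(2)*j^2/4 + 19*j^2 - 57*j/2 - 14*sqrt(2)*j + 21*sqrt(2)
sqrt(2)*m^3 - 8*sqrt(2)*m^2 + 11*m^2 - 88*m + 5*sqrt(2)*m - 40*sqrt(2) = (m - 8)*(m + 5*sqrt(2))*(sqrt(2)*m + 1)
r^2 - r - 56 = (r - 8)*(r + 7)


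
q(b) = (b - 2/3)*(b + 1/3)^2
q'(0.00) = -0.33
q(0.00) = -0.07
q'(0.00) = -0.33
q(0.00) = -0.07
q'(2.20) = 14.19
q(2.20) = 9.84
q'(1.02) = 2.79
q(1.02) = 0.65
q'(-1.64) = 7.74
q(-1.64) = -3.94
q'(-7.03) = 147.93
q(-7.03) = -345.16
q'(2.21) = 14.32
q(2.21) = 9.98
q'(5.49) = 90.09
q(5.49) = 163.57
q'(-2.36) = 16.38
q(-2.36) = -12.43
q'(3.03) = 27.21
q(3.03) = 26.73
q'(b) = (b - 2/3)*(2*b + 2/3) + (b + 1/3)^2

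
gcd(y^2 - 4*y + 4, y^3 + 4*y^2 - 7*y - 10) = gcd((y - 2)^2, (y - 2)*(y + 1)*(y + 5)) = y - 2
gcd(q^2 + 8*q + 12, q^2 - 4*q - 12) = q + 2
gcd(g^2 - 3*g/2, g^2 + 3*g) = g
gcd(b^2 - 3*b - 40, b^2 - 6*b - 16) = b - 8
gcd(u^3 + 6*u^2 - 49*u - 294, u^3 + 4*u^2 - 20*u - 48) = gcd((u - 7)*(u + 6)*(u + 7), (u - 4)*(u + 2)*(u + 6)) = u + 6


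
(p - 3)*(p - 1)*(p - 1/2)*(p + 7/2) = p^4 - p^3 - 43*p^2/4 + 16*p - 21/4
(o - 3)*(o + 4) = o^2 + o - 12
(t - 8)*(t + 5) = t^2 - 3*t - 40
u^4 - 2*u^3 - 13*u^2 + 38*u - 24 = (u - 3)*(u - 2)*(u - 1)*(u + 4)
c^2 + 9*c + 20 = (c + 4)*(c + 5)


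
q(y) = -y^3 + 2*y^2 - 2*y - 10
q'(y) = -3*y^2 + 4*y - 2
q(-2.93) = 38.18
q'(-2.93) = -39.47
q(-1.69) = 3.92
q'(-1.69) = -17.33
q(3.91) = -47.02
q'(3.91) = -32.22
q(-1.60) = 2.42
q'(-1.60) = -16.08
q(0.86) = -10.88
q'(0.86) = -0.78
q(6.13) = -177.45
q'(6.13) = -90.21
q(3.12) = -27.14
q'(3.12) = -18.72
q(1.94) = -13.65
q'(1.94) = -5.53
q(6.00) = -166.00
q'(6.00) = -86.00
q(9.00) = -595.00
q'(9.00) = -209.00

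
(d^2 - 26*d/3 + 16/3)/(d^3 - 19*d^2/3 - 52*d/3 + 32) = (3*d - 2)/(3*d^2 + 5*d - 12)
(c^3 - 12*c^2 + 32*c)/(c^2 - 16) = c*(c - 8)/(c + 4)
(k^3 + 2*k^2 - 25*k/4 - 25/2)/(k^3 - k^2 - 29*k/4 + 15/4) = (2*k^2 - k - 10)/(2*k^2 - 7*k + 3)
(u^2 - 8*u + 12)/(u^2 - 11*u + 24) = (u^2 - 8*u + 12)/(u^2 - 11*u + 24)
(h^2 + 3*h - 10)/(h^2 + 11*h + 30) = (h - 2)/(h + 6)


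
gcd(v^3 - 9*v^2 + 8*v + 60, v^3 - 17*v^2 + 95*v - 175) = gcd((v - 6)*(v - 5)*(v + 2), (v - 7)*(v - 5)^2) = v - 5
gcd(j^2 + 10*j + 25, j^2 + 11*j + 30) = j + 5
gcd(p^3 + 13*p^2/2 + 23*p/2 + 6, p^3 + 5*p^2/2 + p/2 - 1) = p + 1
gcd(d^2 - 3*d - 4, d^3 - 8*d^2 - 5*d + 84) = d - 4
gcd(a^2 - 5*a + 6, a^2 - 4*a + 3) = a - 3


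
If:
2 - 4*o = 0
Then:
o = 1/2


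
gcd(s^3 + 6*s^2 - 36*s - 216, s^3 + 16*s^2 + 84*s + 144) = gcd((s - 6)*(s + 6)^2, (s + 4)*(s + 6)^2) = s^2 + 12*s + 36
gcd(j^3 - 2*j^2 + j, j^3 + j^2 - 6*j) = j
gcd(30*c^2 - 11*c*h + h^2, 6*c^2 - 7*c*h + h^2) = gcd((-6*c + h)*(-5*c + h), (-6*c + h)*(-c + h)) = 6*c - h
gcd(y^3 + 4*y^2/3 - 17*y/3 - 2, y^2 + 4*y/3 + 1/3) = y + 1/3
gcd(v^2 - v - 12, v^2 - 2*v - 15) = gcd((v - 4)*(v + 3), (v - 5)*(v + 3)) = v + 3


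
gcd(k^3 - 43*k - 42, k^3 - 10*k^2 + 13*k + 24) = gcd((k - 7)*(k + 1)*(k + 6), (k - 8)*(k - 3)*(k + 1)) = k + 1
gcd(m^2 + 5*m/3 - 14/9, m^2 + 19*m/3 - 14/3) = m - 2/3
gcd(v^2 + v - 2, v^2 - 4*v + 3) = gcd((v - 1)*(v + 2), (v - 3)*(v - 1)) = v - 1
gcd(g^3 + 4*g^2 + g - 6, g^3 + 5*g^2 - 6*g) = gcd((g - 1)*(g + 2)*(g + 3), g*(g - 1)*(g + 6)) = g - 1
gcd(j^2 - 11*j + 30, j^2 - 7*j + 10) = j - 5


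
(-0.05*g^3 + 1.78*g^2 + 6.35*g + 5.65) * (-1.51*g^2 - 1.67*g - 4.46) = 0.0755*g^5 - 2.6043*g^4 - 12.3381*g^3 - 27.0748*g^2 - 37.7565*g - 25.199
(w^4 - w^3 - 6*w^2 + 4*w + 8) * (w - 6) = w^5 - 7*w^4 + 40*w^2 - 16*w - 48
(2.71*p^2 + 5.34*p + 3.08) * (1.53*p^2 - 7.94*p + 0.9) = 4.1463*p^4 - 13.3472*p^3 - 35.2482*p^2 - 19.6492*p + 2.772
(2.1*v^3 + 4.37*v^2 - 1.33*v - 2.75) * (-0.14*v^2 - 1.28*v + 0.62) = -0.294*v^5 - 3.2998*v^4 - 4.1054*v^3 + 4.7968*v^2 + 2.6954*v - 1.705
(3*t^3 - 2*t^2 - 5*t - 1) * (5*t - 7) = 15*t^4 - 31*t^3 - 11*t^2 + 30*t + 7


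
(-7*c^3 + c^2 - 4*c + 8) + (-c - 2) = -7*c^3 + c^2 - 5*c + 6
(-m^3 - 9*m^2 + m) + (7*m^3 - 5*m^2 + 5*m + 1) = 6*m^3 - 14*m^2 + 6*m + 1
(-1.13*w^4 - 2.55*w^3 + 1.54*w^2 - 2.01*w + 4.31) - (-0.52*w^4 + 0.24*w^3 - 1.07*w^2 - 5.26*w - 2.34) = -0.61*w^4 - 2.79*w^3 + 2.61*w^2 + 3.25*w + 6.65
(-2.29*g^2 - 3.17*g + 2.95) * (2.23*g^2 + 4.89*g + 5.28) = -5.1067*g^4 - 18.2672*g^3 - 21.014*g^2 - 2.3121*g + 15.576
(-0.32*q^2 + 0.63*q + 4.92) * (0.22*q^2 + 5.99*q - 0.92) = -0.0704*q^4 - 1.7782*q^3 + 5.1505*q^2 + 28.8912*q - 4.5264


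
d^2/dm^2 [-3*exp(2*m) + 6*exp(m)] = (6 - 12*exp(m))*exp(m)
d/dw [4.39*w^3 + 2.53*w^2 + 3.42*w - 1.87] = 13.17*w^2 + 5.06*w + 3.42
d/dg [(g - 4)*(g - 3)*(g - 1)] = 3*g^2 - 16*g + 19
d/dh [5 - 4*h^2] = -8*h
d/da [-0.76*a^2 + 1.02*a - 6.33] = 1.02 - 1.52*a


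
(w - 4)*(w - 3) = w^2 - 7*w + 12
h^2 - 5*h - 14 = (h - 7)*(h + 2)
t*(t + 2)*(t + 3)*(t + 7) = t^4 + 12*t^3 + 41*t^2 + 42*t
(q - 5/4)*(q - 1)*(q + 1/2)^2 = q^4 - 5*q^3/4 - 3*q^2/4 + 11*q/16 + 5/16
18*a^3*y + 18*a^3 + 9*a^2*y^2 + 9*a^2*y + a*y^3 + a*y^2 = (3*a + y)*(6*a + y)*(a*y + a)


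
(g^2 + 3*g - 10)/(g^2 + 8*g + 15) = (g - 2)/(g + 3)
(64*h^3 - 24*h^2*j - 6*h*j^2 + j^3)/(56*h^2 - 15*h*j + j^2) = (8*h^2 - 2*h*j - j^2)/(7*h - j)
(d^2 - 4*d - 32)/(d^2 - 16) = (d - 8)/(d - 4)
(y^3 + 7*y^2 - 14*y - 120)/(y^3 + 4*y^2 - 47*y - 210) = (y - 4)/(y - 7)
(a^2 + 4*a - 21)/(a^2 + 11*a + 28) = (a - 3)/(a + 4)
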